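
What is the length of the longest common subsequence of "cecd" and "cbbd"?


LCS of "cecd" and "cbbd"
DP table:
           c    b    b    d
      0    0    0    0    0
  c   0    1    1    1    1
  e   0    1    1    1    1
  c   0    1    1    1    1
  d   0    1    1    1    2
LCS length = dp[4][4] = 2

2


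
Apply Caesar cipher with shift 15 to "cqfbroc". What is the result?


Caesar cipher: shift "cqfbroc" by 15
  'c' (pos 2) + 15 = pos 17 = 'r'
  'q' (pos 16) + 15 = pos 5 = 'f'
  'f' (pos 5) + 15 = pos 20 = 'u'
  'b' (pos 1) + 15 = pos 16 = 'q'
  'r' (pos 17) + 15 = pos 6 = 'g'
  'o' (pos 14) + 15 = pos 3 = 'd'
  'c' (pos 2) + 15 = pos 17 = 'r'
Result: rfuqgdr

rfuqgdr


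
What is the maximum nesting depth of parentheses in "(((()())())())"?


Input: "(((()())())())"
Tracking depth:
  Position 0 '(': depth becomes 1
  Position 1 '(': depth becomes 2
  Position 2 '(': depth becomes 3
  Position 3 '(': depth becomes 4
  Position 4 ')': depth becomes 3
  Position 5 '(': depth becomes 4
  Position 6 ')': depth becomes 3
  Position 7 ')': depth becomes 2
  Position 8 '(': depth becomes 3
  Position 9 ')': depth becomes 2
  Position 10 ')': depth becomes 1
  Position 11 '(': depth becomes 2
  Position 12 ')': depth becomes 1
  Position 13 ')': depth becomes 0
Maximum depth reached: 4

4


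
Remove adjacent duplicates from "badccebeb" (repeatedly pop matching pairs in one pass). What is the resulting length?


Input: badccebeb
Stack-based adjacent duplicate removal:
  Read 'b': push. Stack: b
  Read 'a': push. Stack: ba
  Read 'd': push. Stack: bad
  Read 'c': push. Stack: badc
  Read 'c': matches stack top 'c' => pop. Stack: bad
  Read 'e': push. Stack: bade
  Read 'b': push. Stack: badeb
  Read 'e': push. Stack: badebe
  Read 'b': push. Stack: badebeb
Final stack: "badebeb" (length 7)

7


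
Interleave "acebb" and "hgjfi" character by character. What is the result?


Interleaving "acebb" and "hgjfi":
  Position 0: 'a' from first, 'h' from second => "ah"
  Position 1: 'c' from first, 'g' from second => "cg"
  Position 2: 'e' from first, 'j' from second => "ej"
  Position 3: 'b' from first, 'f' from second => "bf"
  Position 4: 'b' from first, 'i' from second => "bi"
Result: ahcgejbfbi

ahcgejbfbi


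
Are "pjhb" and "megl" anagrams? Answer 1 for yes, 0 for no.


Strings: "pjhb", "megl"
Sorted first:  bhjp
Sorted second: eglm
Differ at position 0: 'b' vs 'e' => not anagrams

0


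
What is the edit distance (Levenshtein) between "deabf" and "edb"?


Computing edit distance: "deabf" -> "edb"
DP table:
           e    d    b
      0    1    2    3
  d   1    1    1    2
  e   2    1    2    2
  a   3    2    2    3
  b   4    3    3    2
  f   5    4    4    3
Edit distance = dp[5][3] = 3

3


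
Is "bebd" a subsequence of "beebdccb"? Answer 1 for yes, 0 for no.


Check if "bebd" is a subsequence of "beebdccb"
Greedy scan:
  Position 0 ('b'): matches sub[0] = 'b'
  Position 1 ('e'): matches sub[1] = 'e'
  Position 2 ('e'): no match needed
  Position 3 ('b'): matches sub[2] = 'b'
  Position 4 ('d'): matches sub[3] = 'd'
  Position 5 ('c'): no match needed
  Position 6 ('c'): no match needed
  Position 7 ('b'): no match needed
All 4 characters matched => is a subsequence

1


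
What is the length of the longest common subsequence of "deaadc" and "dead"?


LCS of "deaadc" and "dead"
DP table:
           d    e    a    d
      0    0    0    0    0
  d   0    1    1    1    1
  e   0    1    2    2    2
  a   0    1    2    3    3
  a   0    1    2    3    3
  d   0    1    2    3    4
  c   0    1    2    3    4
LCS length = dp[6][4] = 4

4


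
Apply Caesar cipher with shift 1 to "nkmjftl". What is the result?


Caesar cipher: shift "nkmjftl" by 1
  'n' (pos 13) + 1 = pos 14 = 'o'
  'k' (pos 10) + 1 = pos 11 = 'l'
  'm' (pos 12) + 1 = pos 13 = 'n'
  'j' (pos 9) + 1 = pos 10 = 'k'
  'f' (pos 5) + 1 = pos 6 = 'g'
  't' (pos 19) + 1 = pos 20 = 'u'
  'l' (pos 11) + 1 = pos 12 = 'm'
Result: olnkgum

olnkgum


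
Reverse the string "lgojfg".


Input: lgojfg
Reading characters right to left:
  Position 5: 'g'
  Position 4: 'f'
  Position 3: 'j'
  Position 2: 'o'
  Position 1: 'g'
  Position 0: 'l'
Reversed: gfjogl

gfjogl


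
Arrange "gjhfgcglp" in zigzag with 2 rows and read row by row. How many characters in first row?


Zigzag "gjhfgcglp" into 2 rows:
Placing characters:
  'g' => row 0
  'j' => row 1
  'h' => row 0
  'f' => row 1
  'g' => row 0
  'c' => row 1
  'g' => row 0
  'l' => row 1
  'p' => row 0
Rows:
  Row 0: "ghggp"
  Row 1: "jfcl"
First row length: 5

5


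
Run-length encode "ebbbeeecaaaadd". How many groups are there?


Input: ebbbeeecaaaadd
Scanning for consecutive runs:
  Group 1: 'e' x 1 (positions 0-0)
  Group 2: 'b' x 3 (positions 1-3)
  Group 3: 'e' x 3 (positions 4-6)
  Group 4: 'c' x 1 (positions 7-7)
  Group 5: 'a' x 4 (positions 8-11)
  Group 6: 'd' x 2 (positions 12-13)
Total groups: 6

6


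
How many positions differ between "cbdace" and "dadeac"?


Comparing "cbdace" and "dadeac" position by position:
  Position 0: 'c' vs 'd' => DIFFER
  Position 1: 'b' vs 'a' => DIFFER
  Position 2: 'd' vs 'd' => same
  Position 3: 'a' vs 'e' => DIFFER
  Position 4: 'c' vs 'a' => DIFFER
  Position 5: 'e' vs 'c' => DIFFER
Positions that differ: 5

5


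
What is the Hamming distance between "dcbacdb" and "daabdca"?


Comparing "dcbacdb" and "daabdca" position by position:
  Position 0: 'd' vs 'd' => same
  Position 1: 'c' vs 'a' => differ
  Position 2: 'b' vs 'a' => differ
  Position 3: 'a' vs 'b' => differ
  Position 4: 'c' vs 'd' => differ
  Position 5: 'd' vs 'c' => differ
  Position 6: 'b' vs 'a' => differ
Total differences (Hamming distance): 6

6


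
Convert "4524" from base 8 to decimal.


Input: "4524" in base 8
Positional expansion:
  Digit '4' (value 4) x 8^3 = 2048
  Digit '5' (value 5) x 8^2 = 320
  Digit '2' (value 2) x 8^1 = 16
  Digit '4' (value 4) x 8^0 = 4
Sum = 2388

2388


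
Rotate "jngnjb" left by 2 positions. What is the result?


Input: "jngnjb", rotate left by 2
First 2 characters: "jn"
Remaining characters: "gnjb"
Concatenate remaining + first: "gnjb" + "jn" = "gnjbjn"

gnjbjn


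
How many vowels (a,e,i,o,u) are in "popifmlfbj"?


Input: popifmlfbj
Checking each character:
  'p' at position 0: consonant
  'o' at position 1: vowel (running total: 1)
  'p' at position 2: consonant
  'i' at position 3: vowel (running total: 2)
  'f' at position 4: consonant
  'm' at position 5: consonant
  'l' at position 6: consonant
  'f' at position 7: consonant
  'b' at position 8: consonant
  'j' at position 9: consonant
Total vowels: 2

2


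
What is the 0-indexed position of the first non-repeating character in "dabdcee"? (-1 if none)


Input: dabdcee
Character frequencies:
  'a': 1
  'b': 1
  'c': 1
  'd': 2
  'e': 2
Scanning left to right for freq == 1:
  Position 0 ('d'): freq=2, skip
  Position 1 ('a'): unique! => answer = 1

1


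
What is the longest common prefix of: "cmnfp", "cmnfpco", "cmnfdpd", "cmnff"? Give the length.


Words: cmnfp, cmnfpco, cmnfdpd, cmnff
  Position 0: all 'c' => match
  Position 1: all 'm' => match
  Position 2: all 'n' => match
  Position 3: all 'f' => match
  Position 4: ('p', 'p', 'd', 'f') => mismatch, stop
LCP = "cmnf" (length 4)

4


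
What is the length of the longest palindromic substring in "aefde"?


Input: "aefde"
Checking substrings for palindromes:
  No multi-char palindromic substrings found
Longest palindromic substring: "a" with length 1

1


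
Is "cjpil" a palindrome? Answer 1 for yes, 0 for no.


Input: cjpil
Reversed: lipjc
  Compare pos 0 ('c') with pos 4 ('l'): MISMATCH
  Compare pos 1 ('j') with pos 3 ('i'): MISMATCH
Result: not a palindrome

0


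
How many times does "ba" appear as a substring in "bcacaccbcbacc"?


Searching for "ba" in "bcacaccbcbacc"
Scanning each position:
  Position 0: "bc" => no
  Position 1: "ca" => no
  Position 2: "ac" => no
  Position 3: "ca" => no
  Position 4: "ac" => no
  Position 5: "cc" => no
  Position 6: "cb" => no
  Position 7: "bc" => no
  Position 8: "cb" => no
  Position 9: "ba" => MATCH
  Position 10: "ac" => no
  Position 11: "cc" => no
Total occurrences: 1

1


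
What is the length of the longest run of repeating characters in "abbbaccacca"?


Input: "abbbaccacca"
Scanning for longest run:
  Position 1 ('b'): new char, reset run to 1
  Position 2 ('b'): continues run of 'b', length=2
  Position 3 ('b'): continues run of 'b', length=3
  Position 4 ('a'): new char, reset run to 1
  Position 5 ('c'): new char, reset run to 1
  Position 6 ('c'): continues run of 'c', length=2
  Position 7 ('a'): new char, reset run to 1
  Position 8 ('c'): new char, reset run to 1
  Position 9 ('c'): continues run of 'c', length=2
  Position 10 ('a'): new char, reset run to 1
Longest run: 'b' with length 3

3


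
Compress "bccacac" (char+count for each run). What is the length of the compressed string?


Input: bccacac
Runs:
  'b' x 1 => "b1"
  'c' x 2 => "c2"
  'a' x 1 => "a1"
  'c' x 1 => "c1"
  'a' x 1 => "a1"
  'c' x 1 => "c1"
Compressed: "b1c2a1c1a1c1"
Compressed length: 12

12


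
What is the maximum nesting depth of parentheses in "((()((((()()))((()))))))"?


Input: "((()((((()()))((()))))))"
Tracking depth:
  Position 0 '(': depth becomes 1
  Position 1 '(': depth becomes 2
  Position 2 '(': depth becomes 3
  Position 3 ')': depth becomes 2
  Position 4 '(': depth becomes 3
  Position 5 '(': depth becomes 4
  Position 6 '(': depth becomes 5
  Position 7 '(': depth becomes 6
  Position 8 '(': depth becomes 7
  Position 9 ')': depth becomes 6
  Position 10 '(': depth becomes 7
  Position 11 ')': depth becomes 6
  Position 12 ')': depth becomes 5
  Position 13 ')': depth becomes 4
  Position 14 '(': depth becomes 5
  Position 15 '(': depth becomes 6
  Position 16 '(': depth becomes 7
  Position 17 ')': depth becomes 6
  Position 18 ')': depth becomes 5
  Position 19 ')': depth becomes 4
  Position 20 ')': depth becomes 3
  Position 21 ')': depth becomes 2
  Position 22 ')': depth becomes 1
  Position 23 ')': depth becomes 0
Maximum depth reached: 7

7


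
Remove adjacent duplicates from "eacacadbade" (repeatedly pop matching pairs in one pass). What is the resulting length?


Input: eacacadbade
Stack-based adjacent duplicate removal:
  Read 'e': push. Stack: e
  Read 'a': push. Stack: ea
  Read 'c': push. Stack: eac
  Read 'a': push. Stack: eaca
  Read 'c': push. Stack: eacac
  Read 'a': push. Stack: eacaca
  Read 'd': push. Stack: eacacad
  Read 'b': push. Stack: eacacadb
  Read 'a': push. Stack: eacacadba
  Read 'd': push. Stack: eacacadbad
  Read 'e': push. Stack: eacacadbade
Final stack: "eacacadbade" (length 11)

11


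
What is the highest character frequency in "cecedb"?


Input: cecedb
Character counts:
  'b': 1
  'c': 2
  'd': 1
  'e': 2
Maximum frequency: 2

2


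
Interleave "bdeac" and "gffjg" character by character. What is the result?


Interleaving "bdeac" and "gffjg":
  Position 0: 'b' from first, 'g' from second => "bg"
  Position 1: 'd' from first, 'f' from second => "df"
  Position 2: 'e' from first, 'f' from second => "ef"
  Position 3: 'a' from first, 'j' from second => "aj"
  Position 4: 'c' from first, 'g' from second => "cg"
Result: bgdfefajcg

bgdfefajcg


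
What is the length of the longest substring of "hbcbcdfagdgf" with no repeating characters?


Input: "hbcbcdfagdgf"
Sliding window (track last position of each char):
  Position 0 ('h'): window [0,0] length 1 -- new best
  Position 1 ('b'): window [0,1] length 2 -- new best
  Position 2 ('c'): window [0,2] length 3 -- new best
  Position 3 ('b'): repeat (last at 1), move window start to 2
  Position 3 ('b'): window [2,3] length 2
  Position 4 ('c'): repeat (last at 2), move window start to 3
  Position 4 ('c'): window [3,4] length 2
  Position 5 ('d'): window [3,5] length 3
  Position 6 ('f'): window [3,6] length 4 -- new best
  Position 7 ('a'): window [3,7] length 5 -- new best
  Position 8 ('g'): window [3,8] length 6 -- new best
  Position 9 ('d'): repeat (last at 5), move window start to 6
  Position 9 ('d'): window [6,9] length 4
  Position 10 ('g'): repeat (last at 8), move window start to 9
  Position 10 ('g'): window [9,10] length 2
  Position 11 ('f'): window [9,11] length 3
Longest substring with no repeats: "bcdfag" with length 6

6


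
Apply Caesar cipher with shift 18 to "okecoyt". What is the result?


Caesar cipher: shift "okecoyt" by 18
  'o' (pos 14) + 18 = pos 6 = 'g'
  'k' (pos 10) + 18 = pos 2 = 'c'
  'e' (pos 4) + 18 = pos 22 = 'w'
  'c' (pos 2) + 18 = pos 20 = 'u'
  'o' (pos 14) + 18 = pos 6 = 'g'
  'y' (pos 24) + 18 = pos 16 = 'q'
  't' (pos 19) + 18 = pos 11 = 'l'
Result: gcwugql

gcwugql


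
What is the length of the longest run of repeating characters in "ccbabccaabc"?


Input: "ccbabccaabc"
Scanning for longest run:
  Position 1 ('c'): continues run of 'c', length=2
  Position 2 ('b'): new char, reset run to 1
  Position 3 ('a'): new char, reset run to 1
  Position 4 ('b'): new char, reset run to 1
  Position 5 ('c'): new char, reset run to 1
  Position 6 ('c'): continues run of 'c', length=2
  Position 7 ('a'): new char, reset run to 1
  Position 8 ('a'): continues run of 'a', length=2
  Position 9 ('b'): new char, reset run to 1
  Position 10 ('c'): new char, reset run to 1
Longest run: 'c' with length 2

2


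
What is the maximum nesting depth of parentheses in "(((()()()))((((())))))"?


Input: "(((()()()))((((())))))"
Tracking depth:
  Position 0 '(': depth becomes 1
  Position 1 '(': depth becomes 2
  Position 2 '(': depth becomes 3
  Position 3 '(': depth becomes 4
  Position 4 ')': depth becomes 3
  Position 5 '(': depth becomes 4
  Position 6 ')': depth becomes 3
  Position 7 '(': depth becomes 4
  Position 8 ')': depth becomes 3
  Position 9 ')': depth becomes 2
  Position 10 ')': depth becomes 1
  Position 11 '(': depth becomes 2
  Position 12 '(': depth becomes 3
  Position 13 '(': depth becomes 4
  Position 14 '(': depth becomes 5
  Position 15 '(': depth becomes 6
  Position 16 ')': depth becomes 5
  Position 17 ')': depth becomes 4
  Position 18 ')': depth becomes 3
  Position 19 ')': depth becomes 2
  Position 20 ')': depth becomes 1
  Position 21 ')': depth becomes 0
Maximum depth reached: 6

6


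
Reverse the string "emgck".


Input: emgck
Reading characters right to left:
  Position 4: 'k'
  Position 3: 'c'
  Position 2: 'g'
  Position 1: 'm'
  Position 0: 'e'
Reversed: kcgme

kcgme


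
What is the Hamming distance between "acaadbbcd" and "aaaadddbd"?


Comparing "acaadbbcd" and "aaaadddbd" position by position:
  Position 0: 'a' vs 'a' => same
  Position 1: 'c' vs 'a' => differ
  Position 2: 'a' vs 'a' => same
  Position 3: 'a' vs 'a' => same
  Position 4: 'd' vs 'd' => same
  Position 5: 'b' vs 'd' => differ
  Position 6: 'b' vs 'd' => differ
  Position 7: 'c' vs 'b' => differ
  Position 8: 'd' vs 'd' => same
Total differences (Hamming distance): 4

4


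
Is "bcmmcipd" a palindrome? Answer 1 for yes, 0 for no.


Input: bcmmcipd
Reversed: dpicmmcb
  Compare pos 0 ('b') with pos 7 ('d'): MISMATCH
  Compare pos 1 ('c') with pos 6 ('p'): MISMATCH
  Compare pos 2 ('m') with pos 5 ('i'): MISMATCH
  Compare pos 3 ('m') with pos 4 ('c'): MISMATCH
Result: not a palindrome

0


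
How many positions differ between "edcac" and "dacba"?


Comparing "edcac" and "dacba" position by position:
  Position 0: 'e' vs 'd' => DIFFER
  Position 1: 'd' vs 'a' => DIFFER
  Position 2: 'c' vs 'c' => same
  Position 3: 'a' vs 'b' => DIFFER
  Position 4: 'c' vs 'a' => DIFFER
Positions that differ: 4

4


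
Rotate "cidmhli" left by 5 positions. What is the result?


Input: "cidmhli", rotate left by 5
First 5 characters: "cidmh"
Remaining characters: "li"
Concatenate remaining + first: "li" + "cidmh" = "licidmh"

licidmh


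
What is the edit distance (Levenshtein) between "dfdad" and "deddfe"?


Computing edit distance: "dfdad" -> "deddfe"
DP table:
           d    e    d    d    f    e
      0    1    2    3    4    5    6
  d   1    0    1    2    3    4    5
  f   2    1    1    2    3    3    4
  d   3    2    2    1    2    3    4
  a   4    3    3    2    2    3    4
  d   5    4    4    3    2    3    4
Edit distance = dp[5][6] = 4

4


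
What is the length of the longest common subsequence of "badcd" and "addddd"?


LCS of "badcd" and "addddd"
DP table:
           a    d    d    d    d    d
      0    0    0    0    0    0    0
  b   0    0    0    0    0    0    0
  a   0    1    1    1    1    1    1
  d   0    1    2    2    2    2    2
  c   0    1    2    2    2    2    2
  d   0    1    2    3    3    3    3
LCS length = dp[5][6] = 3

3


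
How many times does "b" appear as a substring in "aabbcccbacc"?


Searching for "b" in "aabbcccbacc"
Scanning each position:
  Position 0: "a" => no
  Position 1: "a" => no
  Position 2: "b" => MATCH
  Position 3: "b" => MATCH
  Position 4: "c" => no
  Position 5: "c" => no
  Position 6: "c" => no
  Position 7: "b" => MATCH
  Position 8: "a" => no
  Position 9: "c" => no
  Position 10: "c" => no
Total occurrences: 3

3


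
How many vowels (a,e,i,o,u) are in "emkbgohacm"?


Input: emkbgohacm
Checking each character:
  'e' at position 0: vowel (running total: 1)
  'm' at position 1: consonant
  'k' at position 2: consonant
  'b' at position 3: consonant
  'g' at position 4: consonant
  'o' at position 5: vowel (running total: 2)
  'h' at position 6: consonant
  'a' at position 7: vowel (running total: 3)
  'c' at position 8: consonant
  'm' at position 9: consonant
Total vowels: 3

3


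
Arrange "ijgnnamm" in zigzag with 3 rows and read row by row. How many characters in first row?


Zigzag "ijgnnamm" into 3 rows:
Placing characters:
  'i' => row 0
  'j' => row 1
  'g' => row 2
  'n' => row 1
  'n' => row 0
  'a' => row 1
  'm' => row 2
  'm' => row 1
Rows:
  Row 0: "in"
  Row 1: "jnam"
  Row 2: "gm"
First row length: 2

2


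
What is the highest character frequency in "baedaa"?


Input: baedaa
Character counts:
  'a': 3
  'b': 1
  'd': 1
  'e': 1
Maximum frequency: 3

3


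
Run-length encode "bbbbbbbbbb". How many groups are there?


Input: bbbbbbbbbb
Scanning for consecutive runs:
  Group 1: 'b' x 10 (positions 0-9)
Total groups: 1

1


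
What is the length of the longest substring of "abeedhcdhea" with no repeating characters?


Input: "abeedhcdhea"
Sliding window (track last position of each char):
  Position 0 ('a'): window [0,0] length 1 -- new best
  Position 1 ('b'): window [0,1] length 2 -- new best
  Position 2 ('e'): window [0,2] length 3 -- new best
  Position 3 ('e'): repeat (last at 2), move window start to 3
  Position 3 ('e'): window [3,3] length 1
  Position 4 ('d'): window [3,4] length 2
  Position 5 ('h'): window [3,5] length 3
  Position 6 ('c'): window [3,6] length 4 -- new best
  Position 7 ('d'): repeat (last at 4), move window start to 5
  Position 7 ('d'): window [5,7] length 3
  Position 8 ('h'): repeat (last at 5), move window start to 6
  Position 8 ('h'): window [6,8] length 3
  Position 9 ('e'): window [6,9] length 4
  Position 10 ('a'): window [6,10] length 5 -- new best
Longest substring with no repeats: "cdhea" with length 5

5


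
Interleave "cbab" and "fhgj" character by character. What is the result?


Interleaving "cbab" and "fhgj":
  Position 0: 'c' from first, 'f' from second => "cf"
  Position 1: 'b' from first, 'h' from second => "bh"
  Position 2: 'a' from first, 'g' from second => "ag"
  Position 3: 'b' from first, 'j' from second => "bj"
Result: cfbhagbj

cfbhagbj


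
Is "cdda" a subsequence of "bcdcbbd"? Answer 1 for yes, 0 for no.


Check if "cdda" is a subsequence of "bcdcbbd"
Greedy scan:
  Position 0 ('b'): no match needed
  Position 1 ('c'): matches sub[0] = 'c'
  Position 2 ('d'): matches sub[1] = 'd'
  Position 3 ('c'): no match needed
  Position 4 ('b'): no match needed
  Position 5 ('b'): no match needed
  Position 6 ('d'): matches sub[2] = 'd'
Only matched 3/4 characters => not a subsequence

0


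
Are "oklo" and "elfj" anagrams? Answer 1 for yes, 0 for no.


Strings: "oklo", "elfj"
Sorted first:  kloo
Sorted second: efjl
Differ at position 0: 'k' vs 'e' => not anagrams

0


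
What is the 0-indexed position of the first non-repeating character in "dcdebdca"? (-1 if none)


Input: dcdebdca
Character frequencies:
  'a': 1
  'b': 1
  'c': 2
  'd': 3
  'e': 1
Scanning left to right for freq == 1:
  Position 0 ('d'): freq=3, skip
  Position 1 ('c'): freq=2, skip
  Position 2 ('d'): freq=3, skip
  Position 3 ('e'): unique! => answer = 3

3


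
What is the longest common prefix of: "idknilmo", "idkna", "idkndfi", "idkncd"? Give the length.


Words: idknilmo, idkna, idkndfi, idkncd
  Position 0: all 'i' => match
  Position 1: all 'd' => match
  Position 2: all 'k' => match
  Position 3: all 'n' => match
  Position 4: ('i', 'a', 'd', 'c') => mismatch, stop
LCP = "idkn" (length 4)

4


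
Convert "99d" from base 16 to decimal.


Input: "99d" in base 16
Positional expansion:
  Digit '9' (value 9) x 16^2 = 2304
  Digit '9' (value 9) x 16^1 = 144
  Digit 'd' (value 13) x 16^0 = 13
Sum = 2461

2461


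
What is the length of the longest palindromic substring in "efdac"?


Input: "efdac"
Checking substrings for palindromes:
  No multi-char palindromic substrings found
Longest palindromic substring: "e" with length 1

1


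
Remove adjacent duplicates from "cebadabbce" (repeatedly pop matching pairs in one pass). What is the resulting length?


Input: cebadabbce
Stack-based adjacent duplicate removal:
  Read 'c': push. Stack: c
  Read 'e': push. Stack: ce
  Read 'b': push. Stack: ceb
  Read 'a': push. Stack: ceba
  Read 'd': push. Stack: cebad
  Read 'a': push. Stack: cebada
  Read 'b': push. Stack: cebadab
  Read 'b': matches stack top 'b' => pop. Stack: cebada
  Read 'c': push. Stack: cebadac
  Read 'e': push. Stack: cebadace
Final stack: "cebadace" (length 8)

8


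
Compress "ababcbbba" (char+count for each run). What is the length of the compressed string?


Input: ababcbbba
Runs:
  'a' x 1 => "a1"
  'b' x 1 => "b1"
  'a' x 1 => "a1"
  'b' x 1 => "b1"
  'c' x 1 => "c1"
  'b' x 3 => "b3"
  'a' x 1 => "a1"
Compressed: "a1b1a1b1c1b3a1"
Compressed length: 14

14


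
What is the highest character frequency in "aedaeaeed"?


Input: aedaeaeed
Character counts:
  'a': 3
  'd': 2
  'e': 4
Maximum frequency: 4

4


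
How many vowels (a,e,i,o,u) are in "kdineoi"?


Input: kdineoi
Checking each character:
  'k' at position 0: consonant
  'd' at position 1: consonant
  'i' at position 2: vowel (running total: 1)
  'n' at position 3: consonant
  'e' at position 4: vowel (running total: 2)
  'o' at position 5: vowel (running total: 3)
  'i' at position 6: vowel (running total: 4)
Total vowels: 4

4


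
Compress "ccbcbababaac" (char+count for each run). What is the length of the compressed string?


Input: ccbcbababaac
Runs:
  'c' x 2 => "c2"
  'b' x 1 => "b1"
  'c' x 1 => "c1"
  'b' x 1 => "b1"
  'a' x 1 => "a1"
  'b' x 1 => "b1"
  'a' x 1 => "a1"
  'b' x 1 => "b1"
  'a' x 2 => "a2"
  'c' x 1 => "c1"
Compressed: "c2b1c1b1a1b1a1b1a2c1"
Compressed length: 20

20


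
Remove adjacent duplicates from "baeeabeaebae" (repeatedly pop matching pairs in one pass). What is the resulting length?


Input: baeeabeaebae
Stack-based adjacent duplicate removal:
  Read 'b': push. Stack: b
  Read 'a': push. Stack: ba
  Read 'e': push. Stack: bae
  Read 'e': matches stack top 'e' => pop. Stack: ba
  Read 'a': matches stack top 'a' => pop. Stack: b
  Read 'b': matches stack top 'b' => pop. Stack: (empty)
  Read 'e': push. Stack: e
  Read 'a': push. Stack: ea
  Read 'e': push. Stack: eae
  Read 'b': push. Stack: eaeb
  Read 'a': push. Stack: eaeba
  Read 'e': push. Stack: eaebae
Final stack: "eaebae" (length 6)

6


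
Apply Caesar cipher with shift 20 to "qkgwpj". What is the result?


Caesar cipher: shift "qkgwpj" by 20
  'q' (pos 16) + 20 = pos 10 = 'k'
  'k' (pos 10) + 20 = pos 4 = 'e'
  'g' (pos 6) + 20 = pos 0 = 'a'
  'w' (pos 22) + 20 = pos 16 = 'q'
  'p' (pos 15) + 20 = pos 9 = 'j'
  'j' (pos 9) + 20 = pos 3 = 'd'
Result: keaqjd

keaqjd


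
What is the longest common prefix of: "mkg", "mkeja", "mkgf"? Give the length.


Words: mkg, mkeja, mkgf
  Position 0: all 'm' => match
  Position 1: all 'k' => match
  Position 2: ('g', 'e', 'g') => mismatch, stop
LCP = "mk" (length 2)

2


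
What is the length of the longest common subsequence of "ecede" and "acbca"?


LCS of "ecede" and "acbca"
DP table:
           a    c    b    c    a
      0    0    0    0    0    0
  e   0    0    0    0    0    0
  c   0    0    1    1    1    1
  e   0    0    1    1    1    1
  d   0    0    1    1    1    1
  e   0    0    1    1    1    1
LCS length = dp[5][5] = 1

1


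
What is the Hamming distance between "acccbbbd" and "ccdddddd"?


Comparing "acccbbbd" and "ccdddddd" position by position:
  Position 0: 'a' vs 'c' => differ
  Position 1: 'c' vs 'c' => same
  Position 2: 'c' vs 'd' => differ
  Position 3: 'c' vs 'd' => differ
  Position 4: 'b' vs 'd' => differ
  Position 5: 'b' vs 'd' => differ
  Position 6: 'b' vs 'd' => differ
  Position 7: 'd' vs 'd' => same
Total differences (Hamming distance): 6

6


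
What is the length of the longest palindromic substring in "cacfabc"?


Input: "cacfabc"
Checking substrings for palindromes:
  [0:3] "cac" (len 3) => palindrome
Longest palindromic substring: "cac" with length 3

3


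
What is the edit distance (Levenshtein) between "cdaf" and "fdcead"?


Computing edit distance: "cdaf" -> "fdcead"
DP table:
           f    d    c    e    a    d
      0    1    2    3    4    5    6
  c   1    1    2    2    3    4    5
  d   2    2    1    2    3    4    4
  a   3    3    2    2    3    3    4
  f   4    3    3    3    3    4    4
Edit distance = dp[4][6] = 4

4


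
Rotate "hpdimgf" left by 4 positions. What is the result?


Input: "hpdimgf", rotate left by 4
First 4 characters: "hpdi"
Remaining characters: "mgf"
Concatenate remaining + first: "mgf" + "hpdi" = "mgfhpdi"

mgfhpdi


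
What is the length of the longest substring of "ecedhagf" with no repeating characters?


Input: "ecedhagf"
Sliding window (track last position of each char):
  Position 0 ('e'): window [0,0] length 1 -- new best
  Position 1 ('c'): window [0,1] length 2 -- new best
  Position 2 ('e'): repeat (last at 0), move window start to 1
  Position 2 ('e'): window [1,2] length 2
  Position 3 ('d'): window [1,3] length 3 -- new best
  Position 4 ('h'): window [1,4] length 4 -- new best
  Position 5 ('a'): window [1,5] length 5 -- new best
  Position 6 ('g'): window [1,6] length 6 -- new best
  Position 7 ('f'): window [1,7] length 7 -- new best
Longest substring with no repeats: "cedhagf" with length 7

7


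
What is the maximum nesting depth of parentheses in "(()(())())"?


Input: "(()(())())"
Tracking depth:
  Position 0 '(': depth becomes 1
  Position 1 '(': depth becomes 2
  Position 2 ')': depth becomes 1
  Position 3 '(': depth becomes 2
  Position 4 '(': depth becomes 3
  Position 5 ')': depth becomes 2
  Position 6 ')': depth becomes 1
  Position 7 '(': depth becomes 2
  Position 8 ')': depth becomes 1
  Position 9 ')': depth becomes 0
Maximum depth reached: 3

3


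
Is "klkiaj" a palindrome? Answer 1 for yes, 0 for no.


Input: klkiaj
Reversed: jaiklk
  Compare pos 0 ('k') with pos 5 ('j'): MISMATCH
  Compare pos 1 ('l') with pos 4 ('a'): MISMATCH
  Compare pos 2 ('k') with pos 3 ('i'): MISMATCH
Result: not a palindrome

0


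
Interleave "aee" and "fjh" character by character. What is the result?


Interleaving "aee" and "fjh":
  Position 0: 'a' from first, 'f' from second => "af"
  Position 1: 'e' from first, 'j' from second => "ej"
  Position 2: 'e' from first, 'h' from second => "eh"
Result: afejeh

afejeh


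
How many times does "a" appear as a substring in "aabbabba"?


Searching for "a" in "aabbabba"
Scanning each position:
  Position 0: "a" => MATCH
  Position 1: "a" => MATCH
  Position 2: "b" => no
  Position 3: "b" => no
  Position 4: "a" => MATCH
  Position 5: "b" => no
  Position 6: "b" => no
  Position 7: "a" => MATCH
Total occurrences: 4

4


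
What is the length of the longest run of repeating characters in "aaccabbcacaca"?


Input: "aaccabbcacaca"
Scanning for longest run:
  Position 1 ('a'): continues run of 'a', length=2
  Position 2 ('c'): new char, reset run to 1
  Position 3 ('c'): continues run of 'c', length=2
  Position 4 ('a'): new char, reset run to 1
  Position 5 ('b'): new char, reset run to 1
  Position 6 ('b'): continues run of 'b', length=2
  Position 7 ('c'): new char, reset run to 1
  Position 8 ('a'): new char, reset run to 1
  Position 9 ('c'): new char, reset run to 1
  Position 10 ('a'): new char, reset run to 1
  Position 11 ('c'): new char, reset run to 1
  Position 12 ('a'): new char, reset run to 1
Longest run: 'a' with length 2

2


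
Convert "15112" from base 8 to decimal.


Input: "15112" in base 8
Positional expansion:
  Digit '1' (value 1) x 8^4 = 4096
  Digit '5' (value 5) x 8^3 = 2560
  Digit '1' (value 1) x 8^2 = 64
  Digit '1' (value 1) x 8^1 = 8
  Digit '2' (value 2) x 8^0 = 2
Sum = 6730

6730


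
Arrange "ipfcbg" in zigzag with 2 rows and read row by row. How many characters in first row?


Zigzag "ipfcbg" into 2 rows:
Placing characters:
  'i' => row 0
  'p' => row 1
  'f' => row 0
  'c' => row 1
  'b' => row 0
  'g' => row 1
Rows:
  Row 0: "ifb"
  Row 1: "pcg"
First row length: 3

3


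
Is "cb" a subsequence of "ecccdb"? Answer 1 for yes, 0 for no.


Check if "cb" is a subsequence of "ecccdb"
Greedy scan:
  Position 0 ('e'): no match needed
  Position 1 ('c'): matches sub[0] = 'c'
  Position 2 ('c'): no match needed
  Position 3 ('c'): no match needed
  Position 4 ('d'): no match needed
  Position 5 ('b'): matches sub[1] = 'b'
All 2 characters matched => is a subsequence

1


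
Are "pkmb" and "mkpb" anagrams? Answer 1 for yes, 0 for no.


Strings: "pkmb", "mkpb"
Sorted first:  bkmp
Sorted second: bkmp
Sorted forms match => anagrams

1


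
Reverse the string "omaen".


Input: omaen
Reading characters right to left:
  Position 4: 'n'
  Position 3: 'e'
  Position 2: 'a'
  Position 1: 'm'
  Position 0: 'o'
Reversed: neamo

neamo


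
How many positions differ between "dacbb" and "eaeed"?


Comparing "dacbb" and "eaeed" position by position:
  Position 0: 'd' vs 'e' => DIFFER
  Position 1: 'a' vs 'a' => same
  Position 2: 'c' vs 'e' => DIFFER
  Position 3: 'b' vs 'e' => DIFFER
  Position 4: 'b' vs 'd' => DIFFER
Positions that differ: 4

4


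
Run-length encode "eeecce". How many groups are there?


Input: eeecce
Scanning for consecutive runs:
  Group 1: 'e' x 3 (positions 0-2)
  Group 2: 'c' x 2 (positions 3-4)
  Group 3: 'e' x 1 (positions 5-5)
Total groups: 3

3


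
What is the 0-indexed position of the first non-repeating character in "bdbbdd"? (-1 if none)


Input: bdbbdd
Character frequencies:
  'b': 3
  'd': 3
Scanning left to right for freq == 1:
  Position 0 ('b'): freq=3, skip
  Position 1 ('d'): freq=3, skip
  Position 2 ('b'): freq=3, skip
  Position 3 ('b'): freq=3, skip
  Position 4 ('d'): freq=3, skip
  Position 5 ('d'): freq=3, skip
  No unique character found => answer = -1

-1


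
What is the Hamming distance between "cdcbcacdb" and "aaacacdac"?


Comparing "cdcbcacdb" and "aaacacdac" position by position:
  Position 0: 'c' vs 'a' => differ
  Position 1: 'd' vs 'a' => differ
  Position 2: 'c' vs 'a' => differ
  Position 3: 'b' vs 'c' => differ
  Position 4: 'c' vs 'a' => differ
  Position 5: 'a' vs 'c' => differ
  Position 6: 'c' vs 'd' => differ
  Position 7: 'd' vs 'a' => differ
  Position 8: 'b' vs 'c' => differ
Total differences (Hamming distance): 9

9


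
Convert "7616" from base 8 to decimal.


Input: "7616" in base 8
Positional expansion:
  Digit '7' (value 7) x 8^3 = 3584
  Digit '6' (value 6) x 8^2 = 384
  Digit '1' (value 1) x 8^1 = 8
  Digit '6' (value 6) x 8^0 = 6
Sum = 3982

3982


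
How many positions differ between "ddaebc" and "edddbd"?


Comparing "ddaebc" and "edddbd" position by position:
  Position 0: 'd' vs 'e' => DIFFER
  Position 1: 'd' vs 'd' => same
  Position 2: 'a' vs 'd' => DIFFER
  Position 3: 'e' vs 'd' => DIFFER
  Position 4: 'b' vs 'b' => same
  Position 5: 'c' vs 'd' => DIFFER
Positions that differ: 4

4


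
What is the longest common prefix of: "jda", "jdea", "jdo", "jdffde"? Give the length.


Words: jda, jdea, jdo, jdffde
  Position 0: all 'j' => match
  Position 1: all 'd' => match
  Position 2: ('a', 'e', 'o', 'f') => mismatch, stop
LCP = "jd" (length 2)

2


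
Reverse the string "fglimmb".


Input: fglimmb
Reading characters right to left:
  Position 6: 'b'
  Position 5: 'm'
  Position 4: 'm'
  Position 3: 'i'
  Position 2: 'l'
  Position 1: 'g'
  Position 0: 'f'
Reversed: bmmilgf

bmmilgf


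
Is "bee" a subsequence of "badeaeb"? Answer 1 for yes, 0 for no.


Check if "bee" is a subsequence of "badeaeb"
Greedy scan:
  Position 0 ('b'): matches sub[0] = 'b'
  Position 1 ('a'): no match needed
  Position 2 ('d'): no match needed
  Position 3 ('e'): matches sub[1] = 'e'
  Position 4 ('a'): no match needed
  Position 5 ('e'): matches sub[2] = 'e'
  Position 6 ('b'): no match needed
All 3 characters matched => is a subsequence

1


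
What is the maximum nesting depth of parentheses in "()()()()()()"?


Input: "()()()()()()"
Tracking depth:
  Position 0 '(': depth becomes 1
  Position 1 ')': depth becomes 0
  Position 2 '(': depth becomes 1
  Position 3 ')': depth becomes 0
  Position 4 '(': depth becomes 1
  Position 5 ')': depth becomes 0
  Position 6 '(': depth becomes 1
  Position 7 ')': depth becomes 0
  Position 8 '(': depth becomes 1
  Position 9 ')': depth becomes 0
  Position 10 '(': depth becomes 1
  Position 11 ')': depth becomes 0
Maximum depth reached: 1

1


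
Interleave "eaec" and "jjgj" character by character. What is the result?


Interleaving "eaec" and "jjgj":
  Position 0: 'e' from first, 'j' from second => "ej"
  Position 1: 'a' from first, 'j' from second => "aj"
  Position 2: 'e' from first, 'g' from second => "eg"
  Position 3: 'c' from first, 'j' from second => "cj"
Result: ejajegcj

ejajegcj


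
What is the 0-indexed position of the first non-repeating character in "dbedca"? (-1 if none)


Input: dbedca
Character frequencies:
  'a': 1
  'b': 1
  'c': 1
  'd': 2
  'e': 1
Scanning left to right for freq == 1:
  Position 0 ('d'): freq=2, skip
  Position 1 ('b'): unique! => answer = 1

1


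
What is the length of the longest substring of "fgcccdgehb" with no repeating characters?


Input: "fgcccdgehb"
Sliding window (track last position of each char):
  Position 0 ('f'): window [0,0] length 1 -- new best
  Position 1 ('g'): window [0,1] length 2 -- new best
  Position 2 ('c'): window [0,2] length 3 -- new best
  Position 3 ('c'): repeat (last at 2), move window start to 3
  Position 3 ('c'): window [3,3] length 1
  Position 4 ('c'): repeat (last at 3), move window start to 4
  Position 4 ('c'): window [4,4] length 1
  Position 5 ('d'): window [4,5] length 2
  Position 6 ('g'): window [4,6] length 3
  Position 7 ('e'): window [4,7] length 4 -- new best
  Position 8 ('h'): window [4,8] length 5 -- new best
  Position 9 ('b'): window [4,9] length 6 -- new best
Longest substring with no repeats: "cdgehb" with length 6

6


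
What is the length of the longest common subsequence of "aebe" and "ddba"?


LCS of "aebe" and "ddba"
DP table:
           d    d    b    a
      0    0    0    0    0
  a   0    0    0    0    1
  e   0    0    0    0    1
  b   0    0    0    1    1
  e   0    0    0    1    1
LCS length = dp[4][4] = 1

1


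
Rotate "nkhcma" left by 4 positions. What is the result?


Input: "nkhcma", rotate left by 4
First 4 characters: "nkhc"
Remaining characters: "ma"
Concatenate remaining + first: "ma" + "nkhc" = "mankhc"

mankhc


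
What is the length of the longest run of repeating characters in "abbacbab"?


Input: "abbacbab"
Scanning for longest run:
  Position 1 ('b'): new char, reset run to 1
  Position 2 ('b'): continues run of 'b', length=2
  Position 3 ('a'): new char, reset run to 1
  Position 4 ('c'): new char, reset run to 1
  Position 5 ('b'): new char, reset run to 1
  Position 6 ('a'): new char, reset run to 1
  Position 7 ('b'): new char, reset run to 1
Longest run: 'b' with length 2

2


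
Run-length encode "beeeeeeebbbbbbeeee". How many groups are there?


Input: beeeeeeebbbbbbeeee
Scanning for consecutive runs:
  Group 1: 'b' x 1 (positions 0-0)
  Group 2: 'e' x 7 (positions 1-7)
  Group 3: 'b' x 6 (positions 8-13)
  Group 4: 'e' x 4 (positions 14-17)
Total groups: 4

4


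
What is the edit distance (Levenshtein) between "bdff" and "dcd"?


Computing edit distance: "bdff" -> "dcd"
DP table:
           d    c    d
      0    1    2    3
  b   1    1    2    3
  d   2    1    2    2
  f   3    2    2    3
  f   4    3    3    3
Edit distance = dp[4][3] = 3

3


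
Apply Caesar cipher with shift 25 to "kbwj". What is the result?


Caesar cipher: shift "kbwj" by 25
  'k' (pos 10) + 25 = pos 9 = 'j'
  'b' (pos 1) + 25 = pos 0 = 'a'
  'w' (pos 22) + 25 = pos 21 = 'v'
  'j' (pos 9) + 25 = pos 8 = 'i'
Result: javi

javi


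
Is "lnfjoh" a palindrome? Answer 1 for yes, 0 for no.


Input: lnfjoh
Reversed: hojfnl
  Compare pos 0 ('l') with pos 5 ('h'): MISMATCH
  Compare pos 1 ('n') with pos 4 ('o'): MISMATCH
  Compare pos 2 ('f') with pos 3 ('j'): MISMATCH
Result: not a palindrome

0


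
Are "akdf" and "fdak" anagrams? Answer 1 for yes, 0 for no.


Strings: "akdf", "fdak"
Sorted first:  adfk
Sorted second: adfk
Sorted forms match => anagrams

1


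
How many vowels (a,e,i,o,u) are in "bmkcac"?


Input: bmkcac
Checking each character:
  'b' at position 0: consonant
  'm' at position 1: consonant
  'k' at position 2: consonant
  'c' at position 3: consonant
  'a' at position 4: vowel (running total: 1)
  'c' at position 5: consonant
Total vowels: 1

1


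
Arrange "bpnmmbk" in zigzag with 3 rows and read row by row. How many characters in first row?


Zigzag "bpnmmbk" into 3 rows:
Placing characters:
  'b' => row 0
  'p' => row 1
  'n' => row 2
  'm' => row 1
  'm' => row 0
  'b' => row 1
  'k' => row 2
Rows:
  Row 0: "bm"
  Row 1: "pmb"
  Row 2: "nk"
First row length: 2

2


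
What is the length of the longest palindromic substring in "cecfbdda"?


Input: "cecfbdda"
Checking substrings for palindromes:
  [0:3] "cec" (len 3) => palindrome
  [5:7] "dd" (len 2) => palindrome
Longest palindromic substring: "cec" with length 3

3


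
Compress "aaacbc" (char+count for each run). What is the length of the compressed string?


Input: aaacbc
Runs:
  'a' x 3 => "a3"
  'c' x 1 => "c1"
  'b' x 1 => "b1"
  'c' x 1 => "c1"
Compressed: "a3c1b1c1"
Compressed length: 8

8


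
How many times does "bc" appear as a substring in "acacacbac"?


Searching for "bc" in "acacacbac"
Scanning each position:
  Position 0: "ac" => no
  Position 1: "ca" => no
  Position 2: "ac" => no
  Position 3: "ca" => no
  Position 4: "ac" => no
  Position 5: "cb" => no
  Position 6: "ba" => no
  Position 7: "ac" => no
Total occurrences: 0

0


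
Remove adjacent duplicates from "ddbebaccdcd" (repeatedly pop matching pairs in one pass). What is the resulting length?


Input: ddbebaccdcd
Stack-based adjacent duplicate removal:
  Read 'd': push. Stack: d
  Read 'd': matches stack top 'd' => pop. Stack: (empty)
  Read 'b': push. Stack: b
  Read 'e': push. Stack: be
  Read 'b': push. Stack: beb
  Read 'a': push. Stack: beba
  Read 'c': push. Stack: bebac
  Read 'c': matches stack top 'c' => pop. Stack: beba
  Read 'd': push. Stack: bebad
  Read 'c': push. Stack: bebadc
  Read 'd': push. Stack: bebadcd
Final stack: "bebadcd" (length 7)

7


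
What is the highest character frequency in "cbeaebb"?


Input: cbeaebb
Character counts:
  'a': 1
  'b': 3
  'c': 1
  'e': 2
Maximum frequency: 3

3
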